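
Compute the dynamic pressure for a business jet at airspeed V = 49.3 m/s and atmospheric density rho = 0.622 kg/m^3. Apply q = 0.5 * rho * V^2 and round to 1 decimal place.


Step 1: V^2 = 49.3^2 = 2430.49
Step 2: q = 0.5 * 0.622 * 2430.49
Step 3: q = 755.9 Pa

755.9


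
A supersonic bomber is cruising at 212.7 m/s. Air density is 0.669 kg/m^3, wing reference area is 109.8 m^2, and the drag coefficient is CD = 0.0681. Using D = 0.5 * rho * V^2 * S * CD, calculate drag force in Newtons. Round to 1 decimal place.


Step 1: Dynamic pressure q = 0.5 * 0.669 * 212.7^2 = 15133.2115 Pa
Step 2: Drag D = q * S * CD = 15133.2115 * 109.8 * 0.0681
Step 3: D = 113156.8 N

113156.8


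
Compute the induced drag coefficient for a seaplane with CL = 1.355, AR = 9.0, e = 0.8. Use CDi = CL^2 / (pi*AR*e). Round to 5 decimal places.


Step 1: CL^2 = 1.355^2 = 1.836025
Step 2: pi * AR * e = 3.14159 * 9.0 * 0.8 = 22.619467
Step 3: CDi = 1.836025 / 22.619467 = 0.08117

0.08117


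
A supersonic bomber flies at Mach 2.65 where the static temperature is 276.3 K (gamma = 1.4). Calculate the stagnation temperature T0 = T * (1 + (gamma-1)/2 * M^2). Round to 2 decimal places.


Step 1: (gamma-1)/2 = 0.2
Step 2: M^2 = 7.0225
Step 3: 1 + 0.2 * 7.0225 = 2.4045
Step 4: T0 = 276.3 * 2.4045 = 664.36 K

664.36


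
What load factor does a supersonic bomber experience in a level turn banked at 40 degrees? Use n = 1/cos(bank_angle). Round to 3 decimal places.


Step 1: Convert 40 degrees to radians = 0.698132
Step 2: cos(40 deg) = 0.766044
Step 3: n = 1 / 0.766044 = 1.305

1.305


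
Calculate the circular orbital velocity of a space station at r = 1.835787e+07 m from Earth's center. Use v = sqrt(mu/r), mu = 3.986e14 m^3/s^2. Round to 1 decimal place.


Step 1: mu / r = 3.986e14 / 1.835787e+07 = 21712758.6152
Step 2: v = sqrt(21712758.6152) = 4659.7 m/s

4659.7


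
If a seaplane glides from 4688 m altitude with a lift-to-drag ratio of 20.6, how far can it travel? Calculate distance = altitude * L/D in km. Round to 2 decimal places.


Step 1: Glide distance = altitude * L/D = 4688 * 20.6 = 96572.8 m
Step 2: Convert to km: 96572.8 / 1000 = 96.57 km

96.57


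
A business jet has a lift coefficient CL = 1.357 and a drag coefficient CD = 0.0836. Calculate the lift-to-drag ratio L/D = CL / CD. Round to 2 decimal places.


Step 1: L/D = CL / CD = 1.357 / 0.0836
Step 2: L/D = 16.23

16.23


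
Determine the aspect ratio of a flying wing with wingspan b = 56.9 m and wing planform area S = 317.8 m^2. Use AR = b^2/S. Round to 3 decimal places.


Step 1: b^2 = 56.9^2 = 3237.61
Step 2: AR = 3237.61 / 317.8 = 10.188

10.188


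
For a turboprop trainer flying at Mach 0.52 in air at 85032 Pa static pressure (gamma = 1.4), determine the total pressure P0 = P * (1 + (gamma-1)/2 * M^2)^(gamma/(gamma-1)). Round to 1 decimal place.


Step 1: (gamma-1)/2 * M^2 = 0.2 * 0.2704 = 0.05408
Step 2: 1 + 0.05408 = 1.05408
Step 3: Exponent gamma/(gamma-1) = 3.5
Step 4: P0 = 85032 * 1.05408^3.5 = 102244.5 Pa

102244.5


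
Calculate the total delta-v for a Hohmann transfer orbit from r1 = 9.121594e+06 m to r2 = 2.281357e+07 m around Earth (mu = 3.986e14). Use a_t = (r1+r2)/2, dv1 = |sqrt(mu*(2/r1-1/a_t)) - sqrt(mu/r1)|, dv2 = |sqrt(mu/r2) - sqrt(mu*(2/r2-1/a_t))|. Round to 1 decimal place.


Step 1: Transfer semi-major axis a_t = (9.121594e+06 + 2.281357e+07) / 2 = 1.596758e+07 m
Step 2: v1 (circular at r1) = sqrt(mu/r1) = 6610.48 m/s
Step 3: v_t1 = sqrt(mu*(2/r1 - 1/a_t)) = 7901.51 m/s
Step 4: dv1 = |7901.51 - 6610.48| = 1291.03 m/s
Step 5: v2 (circular at r2) = 4179.96 m/s, v_t2 = 3159.28 m/s
Step 6: dv2 = |4179.96 - 3159.28| = 1020.68 m/s
Step 7: Total delta-v = 1291.03 + 1020.68 = 2311.7 m/s

2311.7


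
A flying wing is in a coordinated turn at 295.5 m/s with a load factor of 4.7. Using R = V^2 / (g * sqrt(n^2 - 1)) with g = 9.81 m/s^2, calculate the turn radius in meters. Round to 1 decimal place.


Step 1: V^2 = 295.5^2 = 87320.25
Step 2: n^2 - 1 = 4.7^2 - 1 = 21.09
Step 3: sqrt(21.09) = 4.592385
Step 4: R = 87320.25 / (9.81 * 4.592385) = 1938.2 m

1938.2


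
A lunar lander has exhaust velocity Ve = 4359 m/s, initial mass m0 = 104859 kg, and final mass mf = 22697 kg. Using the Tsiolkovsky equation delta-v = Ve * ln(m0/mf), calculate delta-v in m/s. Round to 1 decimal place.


Step 1: Mass ratio m0/mf = 104859 / 22697 = 4.61995
Step 2: ln(4.61995) = 1.530384
Step 3: delta-v = 4359 * 1.530384 = 6670.9 m/s

6670.9


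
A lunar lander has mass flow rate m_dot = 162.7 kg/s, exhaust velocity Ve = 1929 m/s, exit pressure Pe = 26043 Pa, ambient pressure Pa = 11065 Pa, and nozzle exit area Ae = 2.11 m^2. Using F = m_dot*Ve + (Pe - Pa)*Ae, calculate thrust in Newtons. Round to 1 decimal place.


Step 1: Momentum thrust = m_dot * Ve = 162.7 * 1929 = 313848.3 N
Step 2: Pressure thrust = (Pe - Pa) * Ae = (26043 - 11065) * 2.11 = 31603.58 N
Step 3: Total thrust F = 313848.3 + 31603.58 = 345451.9 N

345451.9


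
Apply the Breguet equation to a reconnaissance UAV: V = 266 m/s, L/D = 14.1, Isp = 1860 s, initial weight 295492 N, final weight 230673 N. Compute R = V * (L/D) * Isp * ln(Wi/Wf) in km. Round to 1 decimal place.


Step 1: Coefficient = V * (L/D) * Isp = 266 * 14.1 * 1860 = 6976116.0 m
Step 2: Wi/Wf = 295492 / 230673 = 1.281
Step 3: ln(1.281) = 0.247641
Step 4: R = 6976116.0 * 0.247641 = 1727569.8 m = 1727.6 km

1727.6


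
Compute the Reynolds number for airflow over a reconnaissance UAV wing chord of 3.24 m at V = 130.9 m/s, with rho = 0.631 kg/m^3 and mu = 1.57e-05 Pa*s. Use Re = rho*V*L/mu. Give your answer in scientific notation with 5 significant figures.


Step 1: Numerator = rho * V * L = 0.631 * 130.9 * 3.24 = 267.617196
Step 2: Re = 267.617196 / 1.57e-05
Step 3: Re = 1.7046e+07

1.7046e+07


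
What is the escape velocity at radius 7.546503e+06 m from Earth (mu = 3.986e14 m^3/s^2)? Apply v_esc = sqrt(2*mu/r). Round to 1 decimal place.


Step 1: 2*mu/r = 2 * 3.986e14 / 7.546503e+06 = 105638333.4109
Step 2: v_esc = sqrt(105638333.4109) = 10278.1 m/s

10278.1


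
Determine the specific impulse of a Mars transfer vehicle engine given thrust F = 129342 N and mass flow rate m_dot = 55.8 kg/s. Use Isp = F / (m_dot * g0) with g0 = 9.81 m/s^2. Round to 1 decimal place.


Step 1: m_dot * g0 = 55.8 * 9.81 = 547.4
Step 2: Isp = 129342 / 547.4 = 236.3 s

236.3


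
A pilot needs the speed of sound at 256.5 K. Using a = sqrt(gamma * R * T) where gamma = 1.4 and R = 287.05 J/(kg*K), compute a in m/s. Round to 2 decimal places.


Step 1: gamma * R * T = 1.4 * 287.05 * 256.5 = 103079.655
Step 2: a = sqrt(103079.655) = 321.06 m/s

321.06


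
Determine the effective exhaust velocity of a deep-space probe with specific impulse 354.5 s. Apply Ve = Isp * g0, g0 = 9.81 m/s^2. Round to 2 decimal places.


Step 1: Ve = Isp * g0 = 354.5 * 9.81
Step 2: Ve = 3477.65 m/s

3477.65


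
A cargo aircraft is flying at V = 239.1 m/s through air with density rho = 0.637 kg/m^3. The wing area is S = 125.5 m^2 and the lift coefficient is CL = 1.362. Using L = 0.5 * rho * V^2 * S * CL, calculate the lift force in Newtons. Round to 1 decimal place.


Step 1: Calculate dynamic pressure q = 0.5 * 0.637 * 239.1^2 = 0.5 * 0.637 * 57168.81 = 18208.266 Pa
Step 2: Multiply by wing area and lift coefficient: L = 18208.266 * 125.5 * 1.362
Step 3: L = 2285137.3811 * 1.362 = 3112357.1 N

3112357.1


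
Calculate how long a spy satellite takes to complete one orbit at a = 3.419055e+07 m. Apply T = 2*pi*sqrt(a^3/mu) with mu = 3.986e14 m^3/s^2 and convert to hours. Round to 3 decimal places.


Step 1: a^3 / mu = 3.996854e+22 / 3.986e14 = 1.002723e+08
Step 2: sqrt(1.002723e+08) = 10013.6056 s
Step 3: T = 2*pi * 10013.6056 = 62917.34 s
Step 4: T in hours = 62917.34 / 3600 = 17.477 hours

17.477


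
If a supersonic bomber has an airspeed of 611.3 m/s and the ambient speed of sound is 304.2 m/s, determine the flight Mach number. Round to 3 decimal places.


Step 1: M = V / a = 611.3 / 304.2
Step 2: M = 2.010

2.010


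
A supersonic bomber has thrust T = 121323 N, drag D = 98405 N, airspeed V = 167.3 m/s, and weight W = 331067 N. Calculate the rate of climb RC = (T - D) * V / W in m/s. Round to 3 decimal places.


Step 1: Excess thrust = T - D = 121323 - 98405 = 22918 N
Step 2: Excess power = 22918 * 167.3 = 3834181.4 W
Step 3: RC = 3834181.4 / 331067 = 11.581 m/s

11.581


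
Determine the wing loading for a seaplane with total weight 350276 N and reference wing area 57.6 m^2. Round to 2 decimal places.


Step 1: Wing loading = W / S = 350276 / 57.6
Step 2: Wing loading = 6081.18 N/m^2

6081.18


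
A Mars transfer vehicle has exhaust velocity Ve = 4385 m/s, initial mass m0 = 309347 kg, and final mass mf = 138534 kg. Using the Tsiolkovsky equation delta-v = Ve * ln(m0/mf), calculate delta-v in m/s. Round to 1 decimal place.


Step 1: Mass ratio m0/mf = 309347 / 138534 = 2.233004
Step 2: ln(2.233004) = 0.803348
Step 3: delta-v = 4385 * 0.803348 = 3522.7 m/s

3522.7


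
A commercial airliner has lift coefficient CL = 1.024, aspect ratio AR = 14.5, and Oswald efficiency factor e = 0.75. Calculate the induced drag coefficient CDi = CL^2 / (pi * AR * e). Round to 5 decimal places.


Step 1: CL^2 = 1.024^2 = 1.048576
Step 2: pi * AR * e = 3.14159 * 14.5 * 0.75 = 34.16482
Step 3: CDi = 1.048576 / 34.16482 = 0.03069

0.03069


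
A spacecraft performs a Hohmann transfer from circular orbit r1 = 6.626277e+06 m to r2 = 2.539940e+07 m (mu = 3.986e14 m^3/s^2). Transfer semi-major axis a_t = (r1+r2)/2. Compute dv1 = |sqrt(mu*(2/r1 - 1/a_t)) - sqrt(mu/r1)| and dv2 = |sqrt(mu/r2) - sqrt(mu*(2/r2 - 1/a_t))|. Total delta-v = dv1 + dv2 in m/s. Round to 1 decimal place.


Step 1: Transfer semi-major axis a_t = (6.626277e+06 + 2.539940e+07) / 2 = 1.601284e+07 m
Step 2: v1 (circular at r1) = sqrt(mu/r1) = 7755.93 m/s
Step 3: v_t1 = sqrt(mu*(2/r1 - 1/a_t)) = 9768.13 m/s
Step 4: dv1 = |9768.13 - 7755.93| = 2012.2 m/s
Step 5: v2 (circular at r2) = 3961.47 m/s, v_t2 = 2548.34 m/s
Step 6: dv2 = |3961.47 - 2548.34| = 1413.13 m/s
Step 7: Total delta-v = 2012.2 + 1413.13 = 3425.3 m/s

3425.3


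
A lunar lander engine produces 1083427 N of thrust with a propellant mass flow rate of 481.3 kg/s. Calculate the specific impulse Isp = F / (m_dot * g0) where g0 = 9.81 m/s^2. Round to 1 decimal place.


Step 1: m_dot * g0 = 481.3 * 9.81 = 4721.55
Step 2: Isp = 1083427 / 4721.55 = 229.5 s

229.5


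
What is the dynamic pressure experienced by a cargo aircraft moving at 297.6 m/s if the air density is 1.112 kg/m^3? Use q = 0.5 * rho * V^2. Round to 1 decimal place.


Step 1: V^2 = 297.6^2 = 88565.76
Step 2: q = 0.5 * 1.112 * 88565.76
Step 3: q = 49242.6 Pa

49242.6


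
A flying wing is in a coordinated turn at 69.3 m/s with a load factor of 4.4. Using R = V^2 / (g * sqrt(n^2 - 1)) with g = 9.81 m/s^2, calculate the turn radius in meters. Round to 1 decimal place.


Step 1: V^2 = 69.3^2 = 4802.49
Step 2: n^2 - 1 = 4.4^2 - 1 = 18.36
Step 3: sqrt(18.36) = 4.284857
Step 4: R = 4802.49 / (9.81 * 4.284857) = 114.3 m

114.3


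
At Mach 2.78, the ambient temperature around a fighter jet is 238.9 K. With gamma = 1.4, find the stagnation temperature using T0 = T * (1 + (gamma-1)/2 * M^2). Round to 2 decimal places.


Step 1: (gamma-1)/2 = 0.2
Step 2: M^2 = 7.7284
Step 3: 1 + 0.2 * 7.7284 = 2.54568
Step 4: T0 = 238.9 * 2.54568 = 608.16 K

608.16


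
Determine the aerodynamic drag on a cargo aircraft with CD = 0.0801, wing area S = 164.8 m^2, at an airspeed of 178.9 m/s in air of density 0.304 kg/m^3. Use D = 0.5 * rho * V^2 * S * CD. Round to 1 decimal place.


Step 1: Dynamic pressure q = 0.5 * 0.304 * 178.9^2 = 4864.7919 Pa
Step 2: Drag D = q * S * CD = 4864.7919 * 164.8 * 0.0801
Step 3: D = 64217.6 N

64217.6


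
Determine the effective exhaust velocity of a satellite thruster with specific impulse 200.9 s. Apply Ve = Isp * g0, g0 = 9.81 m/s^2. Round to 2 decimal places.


Step 1: Ve = Isp * g0 = 200.9 * 9.81
Step 2: Ve = 1970.83 m/s

1970.83


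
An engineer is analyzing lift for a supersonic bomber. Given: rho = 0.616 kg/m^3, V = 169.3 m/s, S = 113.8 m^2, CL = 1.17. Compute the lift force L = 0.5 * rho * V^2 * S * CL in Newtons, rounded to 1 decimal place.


Step 1: Calculate dynamic pressure q = 0.5 * 0.616 * 169.3^2 = 0.5 * 0.616 * 28662.49 = 8828.0469 Pa
Step 2: Multiply by wing area and lift coefficient: L = 8828.0469 * 113.8 * 1.17
Step 3: L = 1004631.7395 * 1.17 = 1175419.1 N

1175419.1


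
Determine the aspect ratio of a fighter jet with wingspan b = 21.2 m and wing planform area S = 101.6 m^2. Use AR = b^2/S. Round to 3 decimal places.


Step 1: b^2 = 21.2^2 = 449.44
Step 2: AR = 449.44 / 101.6 = 4.424

4.424


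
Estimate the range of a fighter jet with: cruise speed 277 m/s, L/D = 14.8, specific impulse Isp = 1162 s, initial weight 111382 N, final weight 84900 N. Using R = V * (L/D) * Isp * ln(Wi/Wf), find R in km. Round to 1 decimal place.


Step 1: Coefficient = V * (L/D) * Isp = 277 * 14.8 * 1162 = 4763735.2 m
Step 2: Wi/Wf = 111382 / 84900 = 1.31192
Step 3: ln(1.31192) = 0.271492
Step 4: R = 4763735.2 * 0.271492 = 1293314.3 m = 1293.3 km

1293.3


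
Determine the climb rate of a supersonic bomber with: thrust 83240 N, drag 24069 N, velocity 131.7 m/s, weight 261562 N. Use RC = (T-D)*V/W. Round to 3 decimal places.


Step 1: Excess thrust = T - D = 83240 - 24069 = 59171 N
Step 2: Excess power = 59171 * 131.7 = 7792820.7 W
Step 3: RC = 7792820.7 / 261562 = 29.793 m/s

29.793


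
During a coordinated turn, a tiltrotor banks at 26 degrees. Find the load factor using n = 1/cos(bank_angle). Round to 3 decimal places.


Step 1: Convert 26 degrees to radians = 0.453786
Step 2: cos(26 deg) = 0.898794
Step 3: n = 1 / 0.898794 = 1.113

1.113


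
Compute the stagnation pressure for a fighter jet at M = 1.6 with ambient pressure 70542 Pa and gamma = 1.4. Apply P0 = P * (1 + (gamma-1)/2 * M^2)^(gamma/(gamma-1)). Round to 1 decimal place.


Step 1: (gamma-1)/2 * M^2 = 0.2 * 2.56 = 0.512
Step 2: 1 + 0.512 = 1.512
Step 3: Exponent gamma/(gamma-1) = 3.5
Step 4: P0 = 70542 * 1.512^3.5 = 299832.7 Pa

299832.7


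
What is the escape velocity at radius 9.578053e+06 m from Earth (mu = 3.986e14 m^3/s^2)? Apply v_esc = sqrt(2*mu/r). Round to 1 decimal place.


Step 1: 2*mu/r = 2 * 3.986e14 / 9.578053e+06 = 83231947.0356
Step 2: v_esc = sqrt(83231947.0356) = 9123.2 m/s

9123.2


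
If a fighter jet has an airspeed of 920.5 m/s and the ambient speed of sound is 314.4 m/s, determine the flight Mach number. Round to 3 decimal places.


Step 1: M = V / a = 920.5 / 314.4
Step 2: M = 2.928

2.928


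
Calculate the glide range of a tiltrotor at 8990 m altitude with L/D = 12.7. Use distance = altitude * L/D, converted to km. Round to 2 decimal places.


Step 1: Glide distance = altitude * L/D = 8990 * 12.7 = 114173.0 m
Step 2: Convert to km: 114173.0 / 1000 = 114.17 km

114.17


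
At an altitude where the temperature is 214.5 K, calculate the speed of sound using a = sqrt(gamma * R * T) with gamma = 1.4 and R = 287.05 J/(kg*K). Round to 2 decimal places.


Step 1: gamma * R * T = 1.4 * 287.05 * 214.5 = 86201.115
Step 2: a = sqrt(86201.115) = 293.60 m/s

293.60


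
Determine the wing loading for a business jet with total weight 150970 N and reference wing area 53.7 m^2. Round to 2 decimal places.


Step 1: Wing loading = W / S = 150970 / 53.7
Step 2: Wing loading = 2811.36 N/m^2

2811.36


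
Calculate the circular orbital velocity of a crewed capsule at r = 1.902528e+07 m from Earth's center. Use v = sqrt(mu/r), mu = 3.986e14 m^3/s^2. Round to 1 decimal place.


Step 1: mu / r = 3.986e14 / 1.902528e+07 = 20951071.4166
Step 2: v = sqrt(20951071.4166) = 4577.2 m/s

4577.2


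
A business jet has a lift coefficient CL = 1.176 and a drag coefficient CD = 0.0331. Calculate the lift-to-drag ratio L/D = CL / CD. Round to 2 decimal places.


Step 1: L/D = CL / CD = 1.176 / 0.0331
Step 2: L/D = 35.53

35.53


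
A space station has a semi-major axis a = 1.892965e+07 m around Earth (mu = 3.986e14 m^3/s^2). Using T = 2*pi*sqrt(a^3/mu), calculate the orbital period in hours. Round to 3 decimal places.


Step 1: a^3 / mu = 6.783093e+21 / 3.986e14 = 1.701729e+07
Step 2: sqrt(1.701729e+07) = 4125.2021 s
Step 3: T = 2*pi * 4125.2021 = 25919.41 s
Step 4: T in hours = 25919.41 / 3600 = 7.200 hours

7.200


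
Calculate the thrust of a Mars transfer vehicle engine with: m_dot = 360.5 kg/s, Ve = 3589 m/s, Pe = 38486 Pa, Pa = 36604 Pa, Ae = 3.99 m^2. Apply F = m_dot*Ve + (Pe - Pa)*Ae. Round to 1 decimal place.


Step 1: Momentum thrust = m_dot * Ve = 360.5 * 3589 = 1293834.5 N
Step 2: Pressure thrust = (Pe - Pa) * Ae = (38486 - 36604) * 3.99 = 7509.18 N
Step 3: Total thrust F = 1293834.5 + 7509.18 = 1301343.7 N

1301343.7


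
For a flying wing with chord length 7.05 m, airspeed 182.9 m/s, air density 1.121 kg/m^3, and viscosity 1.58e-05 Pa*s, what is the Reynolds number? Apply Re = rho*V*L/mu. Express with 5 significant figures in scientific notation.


Step 1: Numerator = rho * V * L = 1.121 * 182.9 * 7.05 = 1445.467845
Step 2: Re = 1445.467845 / 1.58e-05
Step 3: Re = 9.1485e+07

9.1485e+07


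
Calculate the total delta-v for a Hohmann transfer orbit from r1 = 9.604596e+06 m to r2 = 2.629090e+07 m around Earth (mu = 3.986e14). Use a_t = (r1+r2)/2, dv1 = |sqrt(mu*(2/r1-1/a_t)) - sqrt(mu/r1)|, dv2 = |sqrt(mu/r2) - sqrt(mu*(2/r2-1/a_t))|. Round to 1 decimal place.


Step 1: Transfer semi-major axis a_t = (9.604596e+06 + 2.629090e+07) / 2 = 1.794775e+07 m
Step 2: v1 (circular at r1) = sqrt(mu/r1) = 6442.12 m/s
Step 3: v_t1 = sqrt(mu*(2/r1 - 1/a_t)) = 7796.99 m/s
Step 4: dv1 = |7796.99 - 6442.12| = 1354.86 m/s
Step 5: v2 (circular at r2) = 3893.73 m/s, v_t2 = 2848.4 m/s
Step 6: dv2 = |3893.73 - 2848.4| = 1045.33 m/s
Step 7: Total delta-v = 1354.86 + 1045.33 = 2400.2 m/s

2400.2


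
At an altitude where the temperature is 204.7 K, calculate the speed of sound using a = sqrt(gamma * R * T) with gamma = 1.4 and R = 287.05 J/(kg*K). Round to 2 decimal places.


Step 1: gamma * R * T = 1.4 * 287.05 * 204.7 = 82262.789
Step 2: a = sqrt(82262.789) = 286.81 m/s

286.81


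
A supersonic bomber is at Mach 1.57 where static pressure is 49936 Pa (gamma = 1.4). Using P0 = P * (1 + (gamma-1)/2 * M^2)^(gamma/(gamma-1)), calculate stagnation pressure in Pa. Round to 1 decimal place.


Step 1: (gamma-1)/2 * M^2 = 0.2 * 2.4649 = 0.49298
Step 2: 1 + 0.49298 = 1.49298
Step 3: Exponent gamma/(gamma-1) = 3.5
Step 4: P0 = 49936 * 1.49298^3.5 = 203049.9 Pa

203049.9


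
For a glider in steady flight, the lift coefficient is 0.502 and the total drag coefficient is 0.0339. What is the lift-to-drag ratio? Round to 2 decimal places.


Step 1: L/D = CL / CD = 0.502 / 0.0339
Step 2: L/D = 14.81

14.81


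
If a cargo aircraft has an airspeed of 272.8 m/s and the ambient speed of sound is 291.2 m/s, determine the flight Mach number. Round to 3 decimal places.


Step 1: M = V / a = 272.8 / 291.2
Step 2: M = 0.937

0.937


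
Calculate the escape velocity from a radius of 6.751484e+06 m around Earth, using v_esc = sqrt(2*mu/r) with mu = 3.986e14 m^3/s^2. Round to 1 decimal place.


Step 1: 2*mu/r = 2 * 3.986e14 / 6.751484e+06 = 118077744.093
Step 2: v_esc = sqrt(118077744.093) = 10866.4 m/s

10866.4


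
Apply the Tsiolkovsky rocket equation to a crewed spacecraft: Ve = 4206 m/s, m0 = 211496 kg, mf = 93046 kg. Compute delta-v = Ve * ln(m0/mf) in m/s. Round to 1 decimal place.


Step 1: Mass ratio m0/mf = 211496 / 93046 = 2.273026
Step 2: ln(2.273026) = 0.821112
Step 3: delta-v = 4206 * 0.821112 = 3453.6 m/s

3453.6


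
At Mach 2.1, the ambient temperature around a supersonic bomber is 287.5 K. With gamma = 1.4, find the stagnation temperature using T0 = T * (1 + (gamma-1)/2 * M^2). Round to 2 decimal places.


Step 1: (gamma-1)/2 = 0.2
Step 2: M^2 = 4.41
Step 3: 1 + 0.2 * 4.41 = 1.882
Step 4: T0 = 287.5 * 1.882 = 541.08 K

541.08


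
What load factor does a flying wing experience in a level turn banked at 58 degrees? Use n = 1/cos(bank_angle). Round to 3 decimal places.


Step 1: Convert 58 degrees to radians = 1.012291
Step 2: cos(58 deg) = 0.529919
Step 3: n = 1 / 0.529919 = 1.887

1.887


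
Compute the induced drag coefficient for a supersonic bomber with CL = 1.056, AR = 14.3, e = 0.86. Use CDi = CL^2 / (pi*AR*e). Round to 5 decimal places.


Step 1: CL^2 = 1.056^2 = 1.115136
Step 2: pi * AR * e = 3.14159 * 14.3 * 0.86 = 38.635306
Step 3: CDi = 1.115136 / 38.635306 = 0.02886

0.02886


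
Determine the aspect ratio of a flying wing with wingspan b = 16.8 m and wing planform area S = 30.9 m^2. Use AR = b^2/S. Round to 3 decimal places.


Step 1: b^2 = 16.8^2 = 282.24
Step 2: AR = 282.24 / 30.9 = 9.134

9.134


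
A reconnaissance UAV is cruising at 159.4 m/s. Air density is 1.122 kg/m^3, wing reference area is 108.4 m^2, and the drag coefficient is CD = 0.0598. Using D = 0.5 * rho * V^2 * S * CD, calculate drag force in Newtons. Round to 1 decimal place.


Step 1: Dynamic pressure q = 0.5 * 1.122 * 159.4^2 = 14254.09 Pa
Step 2: Drag D = q * S * CD = 14254.09 * 108.4 * 0.0598
Step 3: D = 92399.6 N

92399.6


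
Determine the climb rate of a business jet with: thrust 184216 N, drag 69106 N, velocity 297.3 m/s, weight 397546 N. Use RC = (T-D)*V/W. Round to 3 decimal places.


Step 1: Excess thrust = T - D = 184216 - 69106 = 115110 N
Step 2: Excess power = 115110 * 297.3 = 34222203.0 W
Step 3: RC = 34222203.0 / 397546 = 86.084 m/s

86.084


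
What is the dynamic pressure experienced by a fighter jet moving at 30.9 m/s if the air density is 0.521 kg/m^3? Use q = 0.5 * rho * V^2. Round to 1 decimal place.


Step 1: V^2 = 30.9^2 = 954.81
Step 2: q = 0.5 * 0.521 * 954.81
Step 3: q = 248.7 Pa

248.7


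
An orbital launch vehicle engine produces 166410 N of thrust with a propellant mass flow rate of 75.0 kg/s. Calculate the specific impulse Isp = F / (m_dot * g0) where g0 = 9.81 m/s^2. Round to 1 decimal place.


Step 1: m_dot * g0 = 75.0 * 9.81 = 735.75
Step 2: Isp = 166410 / 735.75 = 226.2 s

226.2


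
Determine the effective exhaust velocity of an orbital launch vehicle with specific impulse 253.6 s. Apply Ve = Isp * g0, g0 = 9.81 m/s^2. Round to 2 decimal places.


Step 1: Ve = Isp * g0 = 253.6 * 9.81
Step 2: Ve = 2487.82 m/s

2487.82


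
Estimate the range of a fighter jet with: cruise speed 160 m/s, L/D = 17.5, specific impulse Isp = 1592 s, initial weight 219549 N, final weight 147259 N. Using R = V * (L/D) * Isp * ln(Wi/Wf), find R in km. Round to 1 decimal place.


Step 1: Coefficient = V * (L/D) * Isp = 160 * 17.5 * 1592 = 4457600.0 m
Step 2: Wi/Wf = 219549 / 147259 = 1.490904
Step 3: ln(1.490904) = 0.399383
Step 4: R = 4457600.0 * 0.399383 = 1780287.4 m = 1780.3 km

1780.3


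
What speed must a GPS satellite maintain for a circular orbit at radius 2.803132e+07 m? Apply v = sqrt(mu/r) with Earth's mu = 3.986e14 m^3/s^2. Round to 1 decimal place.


Step 1: mu / r = 3.986e14 / 2.803132e+07 = 14219808.4143
Step 2: v = sqrt(14219808.4143) = 3770.9 m/s

3770.9


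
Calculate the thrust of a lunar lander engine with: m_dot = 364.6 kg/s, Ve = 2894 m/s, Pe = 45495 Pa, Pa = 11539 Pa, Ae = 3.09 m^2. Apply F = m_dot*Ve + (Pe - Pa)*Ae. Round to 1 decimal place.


Step 1: Momentum thrust = m_dot * Ve = 364.6 * 2894 = 1055152.4 N
Step 2: Pressure thrust = (Pe - Pa) * Ae = (45495 - 11539) * 3.09 = 104924.04 N
Step 3: Total thrust F = 1055152.4 + 104924.04 = 1160076.4 N

1160076.4


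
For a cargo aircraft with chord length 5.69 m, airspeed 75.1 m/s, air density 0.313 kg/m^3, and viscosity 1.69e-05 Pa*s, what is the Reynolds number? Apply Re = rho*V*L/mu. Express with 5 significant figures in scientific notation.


Step 1: Numerator = rho * V * L = 0.313 * 75.1 * 5.69 = 133.750847
Step 2: Re = 133.750847 / 1.69e-05
Step 3: Re = 7.9143e+06

7.9143e+06


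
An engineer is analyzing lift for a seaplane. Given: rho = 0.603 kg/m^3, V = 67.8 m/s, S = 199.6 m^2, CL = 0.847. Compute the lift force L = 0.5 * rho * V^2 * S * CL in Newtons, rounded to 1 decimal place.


Step 1: Calculate dynamic pressure q = 0.5 * 0.603 * 67.8^2 = 0.5 * 0.603 * 4596.84 = 1385.9473 Pa
Step 2: Multiply by wing area and lift coefficient: L = 1385.9473 * 199.6 * 0.847
Step 3: L = 276635.0731 * 0.847 = 234309.9 N

234309.9


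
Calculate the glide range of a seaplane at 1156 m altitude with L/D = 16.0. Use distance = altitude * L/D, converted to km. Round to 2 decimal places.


Step 1: Glide distance = altitude * L/D = 1156 * 16.0 = 18496.0 m
Step 2: Convert to km: 18496.0 / 1000 = 18.50 km

18.50


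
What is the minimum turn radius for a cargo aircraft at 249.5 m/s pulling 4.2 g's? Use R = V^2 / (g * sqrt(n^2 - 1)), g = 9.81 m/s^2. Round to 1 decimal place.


Step 1: V^2 = 249.5^2 = 62250.25
Step 2: n^2 - 1 = 4.2^2 - 1 = 16.64
Step 3: sqrt(16.64) = 4.079216
Step 4: R = 62250.25 / (9.81 * 4.079216) = 1555.6 m

1555.6


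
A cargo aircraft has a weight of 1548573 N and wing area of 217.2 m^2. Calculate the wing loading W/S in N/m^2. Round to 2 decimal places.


Step 1: Wing loading = W / S = 1548573 / 217.2
Step 2: Wing loading = 7129.71 N/m^2

7129.71


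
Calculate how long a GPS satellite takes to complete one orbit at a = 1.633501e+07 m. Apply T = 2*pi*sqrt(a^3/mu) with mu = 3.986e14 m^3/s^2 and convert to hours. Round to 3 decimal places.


Step 1: a^3 / mu = 4.358712e+21 / 3.986e14 = 1.093505e+07
Step 2: sqrt(1.093505e+07) = 3306.8193 s
Step 3: T = 2*pi * 3306.8193 = 20777.36 s
Step 4: T in hours = 20777.36 / 3600 = 5.771 hours

5.771


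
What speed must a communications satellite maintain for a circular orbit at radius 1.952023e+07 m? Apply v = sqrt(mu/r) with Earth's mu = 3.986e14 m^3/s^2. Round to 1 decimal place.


Step 1: mu / r = 3.986e14 / 1.952023e+07 = 20419841.3646
Step 2: v = sqrt(20419841.3646) = 4518.8 m/s

4518.8


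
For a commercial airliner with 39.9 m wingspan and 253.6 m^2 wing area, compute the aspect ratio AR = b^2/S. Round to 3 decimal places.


Step 1: b^2 = 39.9^2 = 1592.01
Step 2: AR = 1592.01 / 253.6 = 6.278

6.278


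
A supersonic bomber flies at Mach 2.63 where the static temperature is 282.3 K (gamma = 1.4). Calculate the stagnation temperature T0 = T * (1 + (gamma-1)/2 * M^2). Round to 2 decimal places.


Step 1: (gamma-1)/2 = 0.2
Step 2: M^2 = 6.9169
Step 3: 1 + 0.2 * 6.9169 = 2.38338
Step 4: T0 = 282.3 * 2.38338 = 672.83 K

672.83


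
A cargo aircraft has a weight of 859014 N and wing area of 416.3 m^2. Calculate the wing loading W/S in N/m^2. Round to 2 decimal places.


Step 1: Wing loading = W / S = 859014 / 416.3
Step 2: Wing loading = 2063.45 N/m^2

2063.45


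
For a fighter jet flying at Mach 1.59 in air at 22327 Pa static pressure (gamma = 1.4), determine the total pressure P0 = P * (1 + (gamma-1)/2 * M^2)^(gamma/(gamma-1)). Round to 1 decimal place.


Step 1: (gamma-1)/2 * M^2 = 0.2 * 2.5281 = 0.50562
Step 2: 1 + 0.50562 = 1.50562
Step 3: Exponent gamma/(gamma-1) = 3.5
Step 4: P0 = 22327 * 1.50562^3.5 = 93504.9 Pa

93504.9


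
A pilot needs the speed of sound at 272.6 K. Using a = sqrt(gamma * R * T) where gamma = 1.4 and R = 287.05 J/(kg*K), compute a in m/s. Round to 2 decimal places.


Step 1: gamma * R * T = 1.4 * 287.05 * 272.6 = 109549.762
Step 2: a = sqrt(109549.762) = 330.98 m/s

330.98


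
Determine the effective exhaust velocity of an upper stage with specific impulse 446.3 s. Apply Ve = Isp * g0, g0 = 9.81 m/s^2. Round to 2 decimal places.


Step 1: Ve = Isp * g0 = 446.3 * 9.81
Step 2: Ve = 4378.20 m/s

4378.20


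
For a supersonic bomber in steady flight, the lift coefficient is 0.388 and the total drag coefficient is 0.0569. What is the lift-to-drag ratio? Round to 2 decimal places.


Step 1: L/D = CL / CD = 0.388 / 0.0569
Step 2: L/D = 6.82

6.82


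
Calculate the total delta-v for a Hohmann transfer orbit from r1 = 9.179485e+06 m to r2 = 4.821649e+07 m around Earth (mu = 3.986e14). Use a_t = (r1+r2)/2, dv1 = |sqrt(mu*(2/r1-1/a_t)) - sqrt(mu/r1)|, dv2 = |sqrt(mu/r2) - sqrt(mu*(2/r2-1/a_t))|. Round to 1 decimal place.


Step 1: Transfer semi-major axis a_t = (9.179485e+06 + 4.821649e+07) / 2 = 2.869799e+07 m
Step 2: v1 (circular at r1) = sqrt(mu/r1) = 6589.61 m/s
Step 3: v_t1 = sqrt(mu*(2/r1 - 1/a_t)) = 8541.45 m/s
Step 4: dv1 = |8541.45 - 6589.61| = 1951.84 m/s
Step 5: v2 (circular at r2) = 2875.22 m/s, v_t2 = 1626.13 m/s
Step 6: dv2 = |2875.22 - 1626.13| = 1249.09 m/s
Step 7: Total delta-v = 1951.84 + 1249.09 = 3200.9 m/s

3200.9


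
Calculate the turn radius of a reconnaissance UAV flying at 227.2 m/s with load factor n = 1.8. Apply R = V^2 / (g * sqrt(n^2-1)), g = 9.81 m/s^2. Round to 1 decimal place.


Step 1: V^2 = 227.2^2 = 51619.84
Step 2: n^2 - 1 = 1.8^2 - 1 = 2.24
Step 3: sqrt(2.24) = 1.496663
Step 4: R = 51619.84 / (9.81 * 1.496663) = 3515.8 m

3515.8


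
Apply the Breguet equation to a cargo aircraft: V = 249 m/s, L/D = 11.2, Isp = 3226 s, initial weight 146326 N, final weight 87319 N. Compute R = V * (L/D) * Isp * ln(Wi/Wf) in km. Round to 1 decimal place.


Step 1: Coefficient = V * (L/D) * Isp = 249 * 11.2 * 3226 = 8996668.8 m
Step 2: Wi/Wf = 146326 / 87319 = 1.675764
Step 3: ln(1.675764) = 0.516269
Step 4: R = 8996668.8 * 0.516269 = 4644700.6 m = 4644.7 km

4644.7


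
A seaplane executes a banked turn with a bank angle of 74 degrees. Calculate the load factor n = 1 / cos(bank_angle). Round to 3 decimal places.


Step 1: Convert 74 degrees to radians = 1.291544
Step 2: cos(74 deg) = 0.275637
Step 3: n = 1 / 0.275637 = 3.628

3.628


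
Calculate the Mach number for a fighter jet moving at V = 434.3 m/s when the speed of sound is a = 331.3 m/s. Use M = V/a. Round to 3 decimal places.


Step 1: M = V / a = 434.3 / 331.3
Step 2: M = 1.311

1.311


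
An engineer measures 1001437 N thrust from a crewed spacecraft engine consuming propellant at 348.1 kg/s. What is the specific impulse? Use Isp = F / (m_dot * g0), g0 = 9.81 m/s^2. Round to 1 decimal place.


Step 1: m_dot * g0 = 348.1 * 9.81 = 3414.86
Step 2: Isp = 1001437 / 3414.86 = 293.3 s

293.3


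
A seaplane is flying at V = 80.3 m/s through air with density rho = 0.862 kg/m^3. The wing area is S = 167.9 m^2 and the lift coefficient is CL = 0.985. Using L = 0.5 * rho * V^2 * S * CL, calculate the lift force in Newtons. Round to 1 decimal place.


Step 1: Calculate dynamic pressure q = 0.5 * 0.862 * 80.3^2 = 0.5 * 0.862 * 6448.09 = 2779.1268 Pa
Step 2: Multiply by wing area and lift coefficient: L = 2779.1268 * 167.9 * 0.985
Step 3: L = 466615.388 * 0.985 = 459616.2 N

459616.2


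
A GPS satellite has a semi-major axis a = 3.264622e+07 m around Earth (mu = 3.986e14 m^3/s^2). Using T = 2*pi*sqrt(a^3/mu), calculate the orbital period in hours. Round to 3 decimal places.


Step 1: a^3 / mu = 3.479355e+22 / 3.986e14 = 8.728938e+07
Step 2: sqrt(8.728938e+07) = 9342.8786 s
Step 3: T = 2*pi * 9342.8786 = 58703.04 s
Step 4: T in hours = 58703.04 / 3600 = 16.306 hours

16.306


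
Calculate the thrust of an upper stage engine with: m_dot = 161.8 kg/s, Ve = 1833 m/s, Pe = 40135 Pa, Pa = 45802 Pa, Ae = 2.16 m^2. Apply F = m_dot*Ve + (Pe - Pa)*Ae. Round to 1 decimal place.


Step 1: Momentum thrust = m_dot * Ve = 161.8 * 1833 = 296579.4 N
Step 2: Pressure thrust = (Pe - Pa) * Ae = (40135 - 45802) * 2.16 = -12240.72 N
Step 3: Total thrust F = 296579.4 + -12240.72 = 284338.7 N

284338.7


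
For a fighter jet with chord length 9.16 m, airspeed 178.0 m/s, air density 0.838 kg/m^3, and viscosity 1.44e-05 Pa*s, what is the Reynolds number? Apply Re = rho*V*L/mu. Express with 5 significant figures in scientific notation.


Step 1: Numerator = rho * V * L = 0.838 * 178.0 * 9.16 = 1366.34224
Step 2: Re = 1366.34224 / 1.44e-05
Step 3: Re = 9.4885e+07

9.4885e+07


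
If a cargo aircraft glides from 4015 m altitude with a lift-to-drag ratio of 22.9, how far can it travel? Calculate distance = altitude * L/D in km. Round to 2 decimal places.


Step 1: Glide distance = altitude * L/D = 4015 * 22.9 = 91943.5 m
Step 2: Convert to km: 91943.5 / 1000 = 91.94 km

91.94


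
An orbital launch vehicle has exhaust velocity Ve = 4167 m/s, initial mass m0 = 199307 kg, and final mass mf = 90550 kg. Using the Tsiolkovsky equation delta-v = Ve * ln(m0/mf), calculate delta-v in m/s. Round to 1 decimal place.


Step 1: Mass ratio m0/mf = 199307 / 90550 = 2.201071
Step 2: ln(2.201071) = 0.788944
Step 3: delta-v = 4167 * 0.788944 = 3287.5 m/s

3287.5


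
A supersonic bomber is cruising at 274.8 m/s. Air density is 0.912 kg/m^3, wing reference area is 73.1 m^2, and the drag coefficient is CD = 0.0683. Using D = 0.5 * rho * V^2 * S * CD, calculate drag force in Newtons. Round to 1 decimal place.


Step 1: Dynamic pressure q = 0.5 * 0.912 * 274.8^2 = 34434.8582 Pa
Step 2: Drag D = q * S * CD = 34434.8582 * 73.1 * 0.0683
Step 3: D = 171923.9 N

171923.9


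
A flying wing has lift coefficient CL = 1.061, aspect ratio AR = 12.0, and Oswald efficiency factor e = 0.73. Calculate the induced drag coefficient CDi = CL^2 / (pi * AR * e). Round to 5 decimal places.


Step 1: CL^2 = 1.061^2 = 1.125721
Step 2: pi * AR * e = 3.14159 * 12.0 * 0.73 = 27.520352
Step 3: CDi = 1.125721 / 27.520352 = 0.04091

0.04091


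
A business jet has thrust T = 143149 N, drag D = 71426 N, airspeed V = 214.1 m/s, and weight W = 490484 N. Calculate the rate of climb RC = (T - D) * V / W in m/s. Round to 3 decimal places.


Step 1: Excess thrust = T - D = 143149 - 71426 = 71723 N
Step 2: Excess power = 71723 * 214.1 = 15355894.3 W
Step 3: RC = 15355894.3 / 490484 = 31.308 m/s

31.308


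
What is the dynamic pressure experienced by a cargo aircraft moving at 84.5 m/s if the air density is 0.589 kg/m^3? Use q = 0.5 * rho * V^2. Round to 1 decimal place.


Step 1: V^2 = 84.5^2 = 7140.25
Step 2: q = 0.5 * 0.589 * 7140.25
Step 3: q = 2102.8 Pa

2102.8


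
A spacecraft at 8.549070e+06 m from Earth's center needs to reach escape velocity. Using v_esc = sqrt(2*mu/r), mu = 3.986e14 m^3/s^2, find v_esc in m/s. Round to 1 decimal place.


Step 1: 2*mu/r = 2 * 3.986e14 / 8.549070e+06 = 93249909.0544
Step 2: v_esc = sqrt(93249909.0544) = 9656.6 m/s

9656.6


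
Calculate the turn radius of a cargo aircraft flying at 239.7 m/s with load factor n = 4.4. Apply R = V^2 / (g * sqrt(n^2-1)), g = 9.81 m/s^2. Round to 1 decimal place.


Step 1: V^2 = 239.7^2 = 57456.09
Step 2: n^2 - 1 = 4.4^2 - 1 = 18.36
Step 3: sqrt(18.36) = 4.284857
Step 4: R = 57456.09 / (9.81 * 4.284857) = 1366.9 m

1366.9


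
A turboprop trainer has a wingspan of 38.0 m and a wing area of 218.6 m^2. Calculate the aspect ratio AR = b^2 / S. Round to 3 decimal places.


Step 1: b^2 = 38.0^2 = 1444.0
Step 2: AR = 1444.0 / 218.6 = 6.606

6.606


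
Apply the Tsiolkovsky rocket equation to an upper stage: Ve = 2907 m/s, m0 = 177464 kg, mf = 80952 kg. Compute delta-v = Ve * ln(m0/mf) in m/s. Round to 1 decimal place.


Step 1: Mass ratio m0/mf = 177464 / 80952 = 2.192213
Step 2: ln(2.192213) = 0.784911
Step 3: delta-v = 2907 * 0.784911 = 2281.7 m/s

2281.7


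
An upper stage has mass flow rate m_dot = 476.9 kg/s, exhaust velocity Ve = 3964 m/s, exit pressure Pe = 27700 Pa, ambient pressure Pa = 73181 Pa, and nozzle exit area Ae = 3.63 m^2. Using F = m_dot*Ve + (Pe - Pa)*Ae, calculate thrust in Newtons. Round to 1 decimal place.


Step 1: Momentum thrust = m_dot * Ve = 476.9 * 3964 = 1890431.6 N
Step 2: Pressure thrust = (Pe - Pa) * Ae = (27700 - 73181) * 3.63 = -165096.03 N
Step 3: Total thrust F = 1890431.6 + -165096.03 = 1725335.6 N

1725335.6


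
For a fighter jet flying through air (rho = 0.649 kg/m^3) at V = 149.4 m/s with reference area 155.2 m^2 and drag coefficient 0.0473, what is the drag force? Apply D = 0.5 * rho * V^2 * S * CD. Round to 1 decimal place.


Step 1: Dynamic pressure q = 0.5 * 0.649 * 149.4^2 = 7242.9568 Pa
Step 2: Drag D = q * S * CD = 7242.9568 * 155.2 * 0.0473
Step 3: D = 53170.3 N

53170.3


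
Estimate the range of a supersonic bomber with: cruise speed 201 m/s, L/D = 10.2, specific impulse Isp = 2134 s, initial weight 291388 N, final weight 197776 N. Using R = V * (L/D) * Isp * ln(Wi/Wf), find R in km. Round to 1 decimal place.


Step 1: Coefficient = V * (L/D) * Isp = 201 * 10.2 * 2134 = 4375126.8 m
Step 2: Wi/Wf = 291388 / 197776 = 1.473323
Step 3: ln(1.473323) = 0.387521
Step 4: R = 4375126.8 * 0.387521 = 1695451.9 m = 1695.5 km

1695.5


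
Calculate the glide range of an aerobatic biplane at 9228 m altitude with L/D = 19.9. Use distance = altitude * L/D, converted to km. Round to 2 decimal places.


Step 1: Glide distance = altitude * L/D = 9228 * 19.9 = 183637.2 m
Step 2: Convert to km: 183637.2 / 1000 = 183.64 km

183.64


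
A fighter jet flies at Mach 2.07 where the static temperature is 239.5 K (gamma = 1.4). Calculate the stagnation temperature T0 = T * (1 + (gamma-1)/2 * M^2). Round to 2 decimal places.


Step 1: (gamma-1)/2 = 0.2
Step 2: M^2 = 4.2849
Step 3: 1 + 0.2 * 4.2849 = 1.85698
Step 4: T0 = 239.5 * 1.85698 = 444.75 K

444.75


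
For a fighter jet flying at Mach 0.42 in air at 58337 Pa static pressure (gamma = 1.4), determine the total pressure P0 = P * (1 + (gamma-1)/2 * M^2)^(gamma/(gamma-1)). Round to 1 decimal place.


Step 1: (gamma-1)/2 * M^2 = 0.2 * 0.1764 = 0.03528
Step 2: 1 + 0.03528 = 1.03528
Step 3: Exponent gamma/(gamma-1) = 3.5
Step 4: P0 = 58337 * 1.03528^3.5 = 65863.8 Pa

65863.8


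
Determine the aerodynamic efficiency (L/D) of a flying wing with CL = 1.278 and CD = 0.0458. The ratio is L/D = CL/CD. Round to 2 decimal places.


Step 1: L/D = CL / CD = 1.278 / 0.0458
Step 2: L/D = 27.90

27.90


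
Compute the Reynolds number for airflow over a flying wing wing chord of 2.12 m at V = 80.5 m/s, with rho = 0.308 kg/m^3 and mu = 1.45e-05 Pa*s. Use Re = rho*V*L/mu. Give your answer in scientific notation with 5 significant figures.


Step 1: Numerator = rho * V * L = 0.308 * 80.5 * 2.12 = 52.56328
Step 2: Re = 52.56328 / 1.45e-05
Step 3: Re = 3.6251e+06

3.6251e+06


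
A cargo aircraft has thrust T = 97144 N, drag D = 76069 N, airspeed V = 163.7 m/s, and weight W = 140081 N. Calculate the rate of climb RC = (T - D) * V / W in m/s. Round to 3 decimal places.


Step 1: Excess thrust = T - D = 97144 - 76069 = 21075 N
Step 2: Excess power = 21075 * 163.7 = 3449977.5 W
Step 3: RC = 3449977.5 / 140081 = 24.628 m/s

24.628


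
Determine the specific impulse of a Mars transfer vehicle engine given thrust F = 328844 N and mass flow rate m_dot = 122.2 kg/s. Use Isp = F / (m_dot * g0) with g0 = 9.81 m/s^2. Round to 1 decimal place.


Step 1: m_dot * g0 = 122.2 * 9.81 = 1198.78
Step 2: Isp = 328844 / 1198.78 = 274.3 s

274.3


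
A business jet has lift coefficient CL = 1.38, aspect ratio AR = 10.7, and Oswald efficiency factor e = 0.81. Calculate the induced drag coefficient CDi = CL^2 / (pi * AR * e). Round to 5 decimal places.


Step 1: CL^2 = 1.38^2 = 1.9044
Step 2: pi * AR * e = 3.14159 * 10.7 * 0.81 = 27.228184
Step 3: CDi = 1.9044 / 27.228184 = 0.06994

0.06994


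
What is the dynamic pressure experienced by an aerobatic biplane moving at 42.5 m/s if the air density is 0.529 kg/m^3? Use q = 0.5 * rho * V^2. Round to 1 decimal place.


Step 1: V^2 = 42.5^2 = 1806.25
Step 2: q = 0.5 * 0.529 * 1806.25
Step 3: q = 477.8 Pa

477.8


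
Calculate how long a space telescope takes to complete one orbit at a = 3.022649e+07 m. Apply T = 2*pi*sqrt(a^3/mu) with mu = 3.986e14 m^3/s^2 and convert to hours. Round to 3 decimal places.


Step 1: a^3 / mu = 2.761615e+22 / 3.986e14 = 6.928287e+07
Step 2: sqrt(6.928287e+07) = 8323.6331 s
Step 3: T = 2*pi * 8323.6331 = 52298.93 s
Step 4: T in hours = 52298.93 / 3600 = 14.527 hours

14.527


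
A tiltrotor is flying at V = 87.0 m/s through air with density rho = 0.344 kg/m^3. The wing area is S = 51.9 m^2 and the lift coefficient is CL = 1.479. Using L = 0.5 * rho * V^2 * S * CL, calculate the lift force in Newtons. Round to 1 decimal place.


Step 1: Calculate dynamic pressure q = 0.5 * 0.344 * 87.0^2 = 0.5 * 0.344 * 7569.0 = 1301.868 Pa
Step 2: Multiply by wing area and lift coefficient: L = 1301.868 * 51.9 * 1.479
Step 3: L = 67566.9492 * 1.479 = 99931.5 N

99931.5
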